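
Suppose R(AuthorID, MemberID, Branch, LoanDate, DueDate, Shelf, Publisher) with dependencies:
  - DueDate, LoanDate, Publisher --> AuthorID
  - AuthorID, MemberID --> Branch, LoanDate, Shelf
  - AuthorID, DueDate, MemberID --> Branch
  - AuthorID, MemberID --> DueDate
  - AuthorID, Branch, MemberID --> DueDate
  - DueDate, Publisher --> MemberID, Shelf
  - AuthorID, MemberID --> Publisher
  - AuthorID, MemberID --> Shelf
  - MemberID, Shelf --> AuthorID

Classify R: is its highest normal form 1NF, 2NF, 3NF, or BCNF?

BCNF

Candidate keys: {AuthorID, MemberID}, {DueDate, Publisher}, {MemberID, Shelf}. Prime attributes: {AuthorID, DueDate, MemberID, Publisher, Shelf}.
Every FD has a superkey on the left, so the relation is in BCNF.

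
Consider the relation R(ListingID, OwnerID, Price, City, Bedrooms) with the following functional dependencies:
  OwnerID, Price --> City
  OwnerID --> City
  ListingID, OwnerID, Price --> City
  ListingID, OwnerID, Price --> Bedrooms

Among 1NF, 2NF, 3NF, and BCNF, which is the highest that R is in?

1NF

Candidate key: {ListingID, OwnerID, Price}. Prime attributes: {ListingID, OwnerID, Price}.
OwnerID, Price --> City breaks BCNF: {OwnerID, Price}⁺ = {City, OwnerID, Price}, so {OwnerID, Price} is not a superkey.
Because {City} is non-prime and the left side of OwnerID, Price --> City is not a superkey, the relation is not in 3NF.
The proper key subset {OwnerID} of {ListingID, OwnerID, Price} determines non-prime {City}, so the relation is not even in 2NF.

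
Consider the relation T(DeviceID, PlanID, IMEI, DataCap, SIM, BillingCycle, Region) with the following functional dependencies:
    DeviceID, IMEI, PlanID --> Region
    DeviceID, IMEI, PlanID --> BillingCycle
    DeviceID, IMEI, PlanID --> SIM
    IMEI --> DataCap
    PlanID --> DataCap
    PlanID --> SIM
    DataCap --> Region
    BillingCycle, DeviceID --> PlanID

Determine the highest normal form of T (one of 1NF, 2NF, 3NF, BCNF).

Candidate keys: {BillingCycle, DeviceID, IMEI}, {DeviceID, IMEI, PlanID}. Prime attributes: {BillingCycle, DeviceID, IMEI, PlanID}.
For IMEI --> DataCap we have {IMEI}⁺ = {DataCap, IMEI, Region}; {IMEI} is not a superkey, so BCNF fails.
Because {DataCap} is non-prime and the left side of IMEI --> DataCap is not a superkey, the relation is not in 3NF.
{IMEI} is a proper subset of the key {BillingCycle, DeviceID, IMEI}, and {IMEI}⁺ contains the non-prime attributes {DataCap, Region} — a partial dependency, so 2NF is violated.

1NF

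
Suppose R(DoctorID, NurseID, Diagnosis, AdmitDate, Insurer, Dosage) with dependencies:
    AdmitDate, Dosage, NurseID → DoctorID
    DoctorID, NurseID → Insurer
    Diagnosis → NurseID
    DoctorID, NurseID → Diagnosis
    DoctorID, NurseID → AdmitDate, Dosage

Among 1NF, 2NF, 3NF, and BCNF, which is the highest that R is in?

3NF

Candidate keys: {AdmitDate, Diagnosis, Dosage}, {AdmitDate, Dosage, NurseID}, {Diagnosis, DoctorID}, {DoctorID, NurseID}. Prime attributes: {AdmitDate, Diagnosis, DoctorID, Dosage, NurseID}.
Diagnosis → NurseID: {Diagnosis}⁺ = {Diagnosis, NurseID}, which is not all of the attributes, so the left side is not a superkey — BCNF is violated.
Since {NurseID} ⊆ prime attributes and every other non-superkey FD also has a prime right side, the schema is in 3NF.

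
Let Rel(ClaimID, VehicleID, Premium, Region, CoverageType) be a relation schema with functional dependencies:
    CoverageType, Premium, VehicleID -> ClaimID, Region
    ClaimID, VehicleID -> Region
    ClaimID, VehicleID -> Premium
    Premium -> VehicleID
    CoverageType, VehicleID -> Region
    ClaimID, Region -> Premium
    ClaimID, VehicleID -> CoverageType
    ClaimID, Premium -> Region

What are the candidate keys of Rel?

{ClaimID, Premium}⁺ = {ClaimID, CoverageType, Premium, Region, VehicleID} — all of the relation — so {ClaimID, Premium} is a candidate key.
{ClaimID, Region}⁺ = {ClaimID, CoverageType, Premium, Region, VehicleID} — all of the relation — so {ClaimID, Region} is a candidate key.
{ClaimID, VehicleID}⁺ = {ClaimID, CoverageType, Premium, Region, VehicleID} — all of the relation — so {ClaimID, VehicleID} is a candidate key.
{CoverageType, Premium}⁺ = {ClaimID, CoverageType, Premium, Region, VehicleID} — all of the relation — so {CoverageType, Premium} is a candidate key.
Any other superkey properly contains one of these, so there are no further candidate keys.

{ClaimID, Premium}, {ClaimID, Region}, {ClaimID, VehicleID}, {CoverageType, Premium}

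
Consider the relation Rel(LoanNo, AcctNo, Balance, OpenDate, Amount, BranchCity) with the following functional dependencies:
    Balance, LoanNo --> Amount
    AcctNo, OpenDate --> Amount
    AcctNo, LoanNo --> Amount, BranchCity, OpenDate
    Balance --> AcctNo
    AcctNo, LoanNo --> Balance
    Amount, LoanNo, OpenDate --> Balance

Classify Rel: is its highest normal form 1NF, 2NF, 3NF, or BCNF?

3NF

Candidate keys: {AcctNo, LoanNo}, {Amount, LoanNo, OpenDate}, {Balance, LoanNo}. Prime attributes: {AcctNo, Amount, Balance, LoanNo, OpenDate}.
AcctNo, OpenDate --> Amount breaks BCNF: {AcctNo, OpenDate}⁺ = {AcctNo, Amount, OpenDate}, so {AcctNo, OpenDate} is not a superkey.
Its right-hand attributes {Amount} are all prime, as are those of every other non-superkey FD — the relation is in 3NF.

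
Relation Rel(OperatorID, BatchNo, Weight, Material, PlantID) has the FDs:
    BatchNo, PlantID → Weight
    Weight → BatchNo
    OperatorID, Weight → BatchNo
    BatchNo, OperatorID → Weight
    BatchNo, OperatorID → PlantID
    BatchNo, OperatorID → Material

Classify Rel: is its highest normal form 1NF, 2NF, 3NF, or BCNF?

3NF

Candidate keys: {BatchNo, OperatorID}, {OperatorID, Weight}. Prime attributes: {BatchNo, OperatorID, Weight}.
BatchNo, PlantID → Weight breaks BCNF: {BatchNo, PlantID}⁺ = {BatchNo, PlantID, Weight}, so {BatchNo, PlantID} is not a superkey.
Its right-hand attributes {Weight} are all prime, as are those of every other non-superkey FD — the relation is in 3NF.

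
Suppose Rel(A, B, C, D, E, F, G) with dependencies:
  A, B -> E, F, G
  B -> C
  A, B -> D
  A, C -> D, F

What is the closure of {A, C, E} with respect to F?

Start with {A, C, E}.
A, C -> D, F applies; add {D, F} → now {A, C, D, E, F}.
No further FD applies.

{A, C, D, E, F}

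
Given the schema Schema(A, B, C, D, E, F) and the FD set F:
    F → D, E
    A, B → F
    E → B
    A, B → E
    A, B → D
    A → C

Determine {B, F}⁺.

Start with {B, F}.
F → D, E applies; add {D, E} → now {B, D, E, F}.
No further FD applies.

{B, D, E, F}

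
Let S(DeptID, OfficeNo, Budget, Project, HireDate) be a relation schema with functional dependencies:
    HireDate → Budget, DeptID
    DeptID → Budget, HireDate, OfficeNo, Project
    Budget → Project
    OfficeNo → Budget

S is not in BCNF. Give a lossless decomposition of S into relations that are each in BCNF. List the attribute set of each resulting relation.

Candidate keys of the original relation: {DeptID}, {HireDate}.
{Budget, DeptID, HireDate, OfficeNo, Project}: {Budget} determines {Budget, Project} here but is not a superkey — split on Budget → Project, giving {Budget, Project} and {Budget, DeptID, HireDate, OfficeNo}.
{Budget, Project}: every determinant is a superkey — BCNF.
{Budget, DeptID, HireDate, OfficeNo}: {OfficeNo} determines {Budget, OfficeNo} here but is not a superkey — split on OfficeNo → Budget, giving {Budget, OfficeNo} and {DeptID, HireDate, OfficeNo}.
{Budget, OfficeNo}: every determinant is a superkey — BCNF.
{DeptID, HireDate, OfficeNo}: every determinant is a superkey — BCNF.

{Budget, OfficeNo}; {Budget, Project}; {DeptID, HireDate, OfficeNo}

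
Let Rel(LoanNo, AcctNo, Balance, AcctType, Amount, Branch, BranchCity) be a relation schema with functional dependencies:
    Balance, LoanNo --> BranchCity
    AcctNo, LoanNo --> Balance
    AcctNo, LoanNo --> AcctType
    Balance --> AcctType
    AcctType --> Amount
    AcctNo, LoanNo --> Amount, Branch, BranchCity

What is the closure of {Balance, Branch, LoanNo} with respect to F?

Start with {Balance, Branch, LoanNo}.
Balance, LoanNo --> BranchCity applies; add {BranchCity} → now {Balance, Branch, BranchCity, LoanNo}.
Balance --> AcctType applies; add {AcctType} → now {AcctType, Balance, Branch, BranchCity, LoanNo}.
AcctType --> Amount applies; add {Amount} → now {AcctType, Amount, Balance, Branch, BranchCity, LoanNo}.
No further FD applies.

{AcctType, Amount, Balance, Branch, BranchCity, LoanNo}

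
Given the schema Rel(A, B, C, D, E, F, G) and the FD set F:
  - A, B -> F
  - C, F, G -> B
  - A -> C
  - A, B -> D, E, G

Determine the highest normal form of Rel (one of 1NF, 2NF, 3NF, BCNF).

Candidate keys: {A, B}, {A, F, G}. Prime attributes: {A, B, F, G}.
C, F, G -> B: {C, F, G}⁺ = {B, C, F, G}, which is not all of the attributes, so the left side is not a superkey — BCNF is violated.
A -> C determines the non-prime attribute {C} from a non-superkey — 3NF is violated.
Since {A} ⊂ {A, B} and {A}⁺ ⊇ {C} with {C} non-prime, there is a partial dependency; 2NF fails.

1NF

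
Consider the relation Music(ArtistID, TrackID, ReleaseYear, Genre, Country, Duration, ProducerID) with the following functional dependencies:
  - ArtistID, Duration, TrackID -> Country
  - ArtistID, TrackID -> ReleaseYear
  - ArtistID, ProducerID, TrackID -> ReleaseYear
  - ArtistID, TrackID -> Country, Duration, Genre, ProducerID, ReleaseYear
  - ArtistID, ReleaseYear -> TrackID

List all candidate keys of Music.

Attributes never on any right-hand side: {ArtistID} — every candidate key must contain it.
{ArtistID, ReleaseYear}⁺ = {ArtistID, Country, Duration, Genre, ProducerID, ReleaseYear, TrackID}, which is every attribute, so {ArtistID, ReleaseYear} is a candidate key.
{ArtistID, TrackID}⁺ = {ArtistID, Country, Duration, Genre, ProducerID, ReleaseYear, TrackID}, which is every attribute, so {ArtistID, TrackID} is a candidate key.
No proper subset of any of these is a key, and no other minimal superkey exists.

{ArtistID, ReleaseYear}, {ArtistID, TrackID}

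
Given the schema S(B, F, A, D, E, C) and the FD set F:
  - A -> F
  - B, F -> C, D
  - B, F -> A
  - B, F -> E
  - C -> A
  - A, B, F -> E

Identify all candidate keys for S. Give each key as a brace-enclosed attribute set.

No FD produces {B}, so it must be in every candidate key.
Closure of {A, B} is {A, B, C, D, E, F}, the whole schema; {A, B} is a candidate key.
Closure of {B, C} is {A, B, C, D, E, F}, the whole schema; {B, C} is a candidate key.
Closure of {B, F} is {A, B, C, D, E, F}, the whole schema; {B, F} is a candidate key.
Any other superkey properly contains one of these, so there are no further candidate keys.

{A, B}, {B, C}, {B, F}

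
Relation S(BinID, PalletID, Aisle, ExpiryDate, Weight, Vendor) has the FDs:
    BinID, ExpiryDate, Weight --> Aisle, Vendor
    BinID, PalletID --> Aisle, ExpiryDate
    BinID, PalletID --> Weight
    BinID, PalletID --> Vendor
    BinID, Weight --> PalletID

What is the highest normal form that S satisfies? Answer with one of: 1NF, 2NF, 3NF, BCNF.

BCNF

Candidate keys: {BinID, PalletID}, {BinID, Weight}. Prime attributes: {BinID, PalletID, Weight}.
The left-hand side of every FD is a superkey, so BCNF is satisfied.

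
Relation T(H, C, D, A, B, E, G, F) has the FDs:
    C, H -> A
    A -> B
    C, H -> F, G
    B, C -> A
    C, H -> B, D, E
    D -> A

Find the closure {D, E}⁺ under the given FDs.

{A, B, D, E}

Start with {D, E}.
D -> A applies; add {A} → now {A, D, E}.
A -> B applies; add {B} → now {A, B, D, E}.
No further FD applies.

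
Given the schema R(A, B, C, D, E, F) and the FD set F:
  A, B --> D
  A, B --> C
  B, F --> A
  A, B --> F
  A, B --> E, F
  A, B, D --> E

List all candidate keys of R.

{A, B}, {B, F}

{B} never appears on the right of any FD, so every key must include it.
{A, B}⁺ = {A, B, C, D, E, F} — all of the relation — so {A, B} is a candidate key.
{B, F}⁺ = {A, B, C, D, E, F} — all of the relation — so {B, F} is a candidate key.
Any other superkey properly contains one of these, so there are no further candidate keys.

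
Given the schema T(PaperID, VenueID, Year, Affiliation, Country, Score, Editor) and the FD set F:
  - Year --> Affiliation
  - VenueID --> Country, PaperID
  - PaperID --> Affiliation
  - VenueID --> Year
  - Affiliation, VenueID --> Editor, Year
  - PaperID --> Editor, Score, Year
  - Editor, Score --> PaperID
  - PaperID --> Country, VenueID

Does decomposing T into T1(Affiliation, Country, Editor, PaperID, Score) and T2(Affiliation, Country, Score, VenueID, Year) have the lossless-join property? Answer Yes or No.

The shared attributes are {Affiliation, Country, Score} and {Affiliation, Country, Score}⁺ = {Affiliation, Country, Score}.
The closure covers neither T1 nor T2 entirely; the join is not lossless.

No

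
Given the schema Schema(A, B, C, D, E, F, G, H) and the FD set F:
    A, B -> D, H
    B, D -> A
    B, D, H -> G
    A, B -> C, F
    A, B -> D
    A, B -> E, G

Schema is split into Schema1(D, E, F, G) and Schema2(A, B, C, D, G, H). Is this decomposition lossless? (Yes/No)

Schema1 ∩ Schema2 = {D, G}; its closure under F is {D, G}.
Neither Schema1 nor Schema2 is contained in that closure, so the decomposition is lossy.

No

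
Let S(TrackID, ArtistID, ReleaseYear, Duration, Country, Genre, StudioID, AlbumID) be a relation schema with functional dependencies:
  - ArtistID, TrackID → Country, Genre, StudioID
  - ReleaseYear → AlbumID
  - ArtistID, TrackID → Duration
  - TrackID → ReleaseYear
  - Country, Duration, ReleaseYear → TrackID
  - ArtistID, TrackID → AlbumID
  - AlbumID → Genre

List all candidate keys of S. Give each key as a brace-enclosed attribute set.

{ArtistID} never appears on the right of any FD, so every key must include it.
{ArtistID, TrackID}⁺ = {AlbumID, ArtistID, Country, Duration, Genre, ReleaseYear, StudioID, TrackID} — all of the relation — so {ArtistID, TrackID} is a candidate key.
{ArtistID, Country, Duration, ReleaseYear}⁺ = {AlbumID, ArtistID, Country, Duration, Genre, ReleaseYear, StudioID, TrackID} — all of the relation — so {ArtistID, Country, Duration, ReleaseYear} is a candidate key.
These are minimal and exhaustive — every other superkey contains one of them.

{ArtistID, Country, Duration, ReleaseYear}, {ArtistID, TrackID}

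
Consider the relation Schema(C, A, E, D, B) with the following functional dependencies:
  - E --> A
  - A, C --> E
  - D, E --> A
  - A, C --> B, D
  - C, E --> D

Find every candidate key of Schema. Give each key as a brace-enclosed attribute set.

{A, C}, {C, E}

Attributes never on any right-hand side: {C} — every candidate key must contain it.
{A, C}⁺ = {A, B, C, D, E} — all of the relation — so {A, C} is a candidate key.
{C, E}⁺ = {A, B, C, D, E} — all of the relation — so {C, E} is a candidate key.
No proper subset of any of these is a key, and no other minimal superkey exists.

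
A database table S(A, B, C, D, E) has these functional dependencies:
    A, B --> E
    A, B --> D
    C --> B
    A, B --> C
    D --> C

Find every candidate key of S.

{A, B}, {A, C}, {A, D}

Attributes never on any right-hand side: {A} — every candidate key must contain it.
{A, B}⁺ = {A, B, C, D, E} — all of the relation — so {A, B} is a candidate key.
{A, C}⁺ = {A, B, C, D, E} — all of the relation — so {A, C} is a candidate key.
{A, D}⁺ = {A, B, C, D, E} — all of the relation — so {A, D} is a candidate key.
These are minimal and exhaustive — every other superkey contains one of them.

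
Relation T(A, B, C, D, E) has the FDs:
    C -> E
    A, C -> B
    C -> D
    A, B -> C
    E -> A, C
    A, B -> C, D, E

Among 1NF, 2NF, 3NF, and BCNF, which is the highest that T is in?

Candidate keys: {A, B}, {C}, {E}. Prime attributes: {A, B, C, E}.
Each dependency's left side is a superkey — BCNF holds.

BCNF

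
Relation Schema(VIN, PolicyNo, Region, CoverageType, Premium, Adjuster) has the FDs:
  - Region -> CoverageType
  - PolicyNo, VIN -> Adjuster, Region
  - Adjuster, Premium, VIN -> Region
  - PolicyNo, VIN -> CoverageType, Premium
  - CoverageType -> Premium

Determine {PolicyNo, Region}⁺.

Start with {PolicyNo, Region}.
Region -> CoverageType applies; add {CoverageType} → now {CoverageType, PolicyNo, Region}.
CoverageType -> Premium applies; add {Premium} → now {CoverageType, PolicyNo, Premium, Region}.
No further FD applies.

{CoverageType, PolicyNo, Premium, Region}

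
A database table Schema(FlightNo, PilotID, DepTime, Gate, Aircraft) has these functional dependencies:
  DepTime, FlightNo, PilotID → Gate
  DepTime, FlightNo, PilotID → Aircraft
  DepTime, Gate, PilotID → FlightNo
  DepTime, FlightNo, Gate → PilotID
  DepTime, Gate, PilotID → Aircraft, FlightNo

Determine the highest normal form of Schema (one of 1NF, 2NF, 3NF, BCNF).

Candidate keys: {DepTime, FlightNo, Gate}, {DepTime, FlightNo, PilotID}, {DepTime, Gate, PilotID}. Prime attributes: {DepTime, FlightNo, Gate, PilotID}.
The left-hand side of every FD is a superkey, so BCNF is satisfied.

BCNF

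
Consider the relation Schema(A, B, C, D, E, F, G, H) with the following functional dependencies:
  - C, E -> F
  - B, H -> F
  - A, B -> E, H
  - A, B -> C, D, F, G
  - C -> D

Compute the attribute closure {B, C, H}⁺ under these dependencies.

Start with {B, C, H}.
B, H -> F applies; add {F} → now {B, C, F, H}.
C -> D applies; add {D} → now {B, C, D, F, H}.
No further FD applies.

{B, C, D, F, H}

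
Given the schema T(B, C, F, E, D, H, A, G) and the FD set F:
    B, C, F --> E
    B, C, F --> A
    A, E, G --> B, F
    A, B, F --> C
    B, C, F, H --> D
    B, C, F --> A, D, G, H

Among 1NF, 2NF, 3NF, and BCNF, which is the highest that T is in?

BCNF

Candidate keys: {A, B, F}, {A, E, G}, {B, C, F}. Prime attributes: {A, B, C, E, F, G}.
The left-hand side of every FD is a superkey, so BCNF is satisfied.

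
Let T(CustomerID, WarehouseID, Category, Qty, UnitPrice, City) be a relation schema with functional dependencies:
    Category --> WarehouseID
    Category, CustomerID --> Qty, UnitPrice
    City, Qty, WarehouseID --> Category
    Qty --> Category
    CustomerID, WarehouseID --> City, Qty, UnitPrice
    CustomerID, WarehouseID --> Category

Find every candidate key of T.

{Category, CustomerID}, {CustomerID, Qty}, {CustomerID, WarehouseID}

Attributes never on any right-hand side: {CustomerID} — every candidate key must contain it.
{Category, CustomerID}⁺ = {Category, City, CustomerID, Qty, UnitPrice, WarehouseID} — all of the relation — so {Category, CustomerID} is a candidate key.
{CustomerID, Qty}⁺ = {Category, City, CustomerID, Qty, UnitPrice, WarehouseID} — all of the relation — so {CustomerID, Qty} is a candidate key.
{CustomerID, WarehouseID}⁺ = {Category, City, CustomerID, Qty, UnitPrice, WarehouseID} — all of the relation — so {CustomerID, WarehouseID} is a candidate key.
Any other superkey properly contains one of these, so there are no further candidate keys.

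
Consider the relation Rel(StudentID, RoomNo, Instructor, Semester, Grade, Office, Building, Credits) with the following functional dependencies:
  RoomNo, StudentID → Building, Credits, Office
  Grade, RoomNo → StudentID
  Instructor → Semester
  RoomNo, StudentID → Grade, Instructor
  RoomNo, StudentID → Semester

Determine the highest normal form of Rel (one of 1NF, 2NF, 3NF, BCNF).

Candidate keys: {Grade, RoomNo}, {RoomNo, StudentID}. Prime attributes: {Grade, RoomNo, StudentID}.
Instructor → Semester breaks BCNF: {Instructor}⁺ = {Instructor, Semester}, so {Instructor} is not a superkey.
Instructor → Semester has non-prime {Semester} on the right and a non-superkey on the left, so 3NF fails.
Checking every proper subset of each key, none determines a non-prime attribute — 2NF is satisfied.

2NF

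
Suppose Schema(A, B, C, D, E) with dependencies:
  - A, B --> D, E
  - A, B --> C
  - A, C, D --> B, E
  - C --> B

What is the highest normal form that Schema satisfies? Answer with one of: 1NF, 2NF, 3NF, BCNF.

Candidate keys: {A, B}, {A, C}. Prime attributes: {A, B, C}.
For C --> B we have {C}⁺ = {B, C}; {C} is not a superkey, so BCNF fails.
Its right-hand attributes {B} are all prime, as are those of every other non-superkey FD — the relation is in 3NF.

3NF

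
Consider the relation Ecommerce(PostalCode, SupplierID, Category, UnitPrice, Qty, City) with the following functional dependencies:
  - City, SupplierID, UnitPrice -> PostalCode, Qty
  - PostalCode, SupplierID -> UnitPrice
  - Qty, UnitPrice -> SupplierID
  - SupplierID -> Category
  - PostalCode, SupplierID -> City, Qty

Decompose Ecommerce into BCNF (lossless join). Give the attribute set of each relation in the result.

Candidate keys of the original relation: {City, Qty, UnitPrice}, {City, SupplierID, UnitPrice}, {PostalCode, Qty, UnitPrice}, {PostalCode, SupplierID}.
Within {Category, City, PostalCode, Qty, SupplierID, UnitPrice}: {Qty, UnitPrice}⁺ ∩ {Category, City, PostalCode, Qty, SupplierID, UnitPrice} = {Category, Qty, SupplierID, UnitPrice}, not the whole set, so Qty, UnitPrice -> Category, SupplierID violates BCNF; decompose into {Category, Qty, SupplierID, UnitPrice} and {City, PostalCode, Qty, UnitPrice}.
Within {Category, Qty, SupplierID, UnitPrice}: {SupplierID}⁺ ∩ {Category, Qty, SupplierID, UnitPrice} = {Category, SupplierID}, not the whole set, so SupplierID -> Category violates BCNF; decompose into {Category, SupplierID} and {Qty, SupplierID, UnitPrice}.
{Category, SupplierID} has no BCNF violation.
{Qty, SupplierID, UnitPrice} has no BCNF violation.
{City, PostalCode, Qty, UnitPrice} has no BCNF violation.

{Category, SupplierID}; {City, PostalCode, Qty, UnitPrice}; {Qty, SupplierID, UnitPrice}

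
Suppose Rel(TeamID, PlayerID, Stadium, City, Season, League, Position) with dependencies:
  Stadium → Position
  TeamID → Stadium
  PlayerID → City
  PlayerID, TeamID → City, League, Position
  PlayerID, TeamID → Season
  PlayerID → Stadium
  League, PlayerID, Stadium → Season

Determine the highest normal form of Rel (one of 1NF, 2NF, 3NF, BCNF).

Candidate key: {PlayerID, TeamID}. Prime attributes: {PlayerID, TeamID}.
For Stadium → Position we have {Stadium}⁺ = {Position, Stadium}; {Stadium} is not a superkey, so BCNF fails.
Stadium → Position determines the non-prime attribute {Position} from a non-superkey — 3NF is violated.
Since {PlayerID} ⊂ {PlayerID, TeamID} and {PlayerID}⁺ ⊇ {City, Position, Stadium} with {City, Position, Stadium} non-prime, there is a partial dependency; 2NF fails.

1NF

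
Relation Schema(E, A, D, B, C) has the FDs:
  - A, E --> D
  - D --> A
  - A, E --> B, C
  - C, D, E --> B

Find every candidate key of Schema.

No FD produces {E}, so it must be in every candidate key.
{A, E} is a candidate key since {A, E}⁺ = {A, B, C, D, E} covers every attribute.
{D, E} is a candidate key since {D, E}⁺ = {A, B, C, D, E} covers every attribute.
No proper subset of any of these is a key, and no other minimal superkey exists.

{A, E}, {D, E}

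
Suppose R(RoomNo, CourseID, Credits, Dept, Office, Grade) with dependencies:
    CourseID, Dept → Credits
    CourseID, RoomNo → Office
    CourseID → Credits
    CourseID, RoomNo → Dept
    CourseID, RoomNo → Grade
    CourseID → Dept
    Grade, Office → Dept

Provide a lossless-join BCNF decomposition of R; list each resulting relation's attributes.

{CourseID, Credits, Dept}; {CourseID, Grade, Office, RoomNo}

Candidate key of the original relation: {CourseID, RoomNo}.
In {CourseID, Credits, Dept, Grade, Office, RoomNo}, {CourseID, Dept} is not a superkey ({CourseID, Dept}⁺ restricted to this set is {CourseID, Credits, Dept}), so split on CourseID, Dept → Credits into {CourseID, Credits, Dept} and {CourseID, Dept, Grade, Office, RoomNo}.
{CourseID, Credits, Dept} has no BCNF violation.
In {CourseID, Dept, Grade, Office, RoomNo}, {CourseID} is not a superkey ({CourseID}⁺ restricted to this set is {CourseID, Dept}), so split on CourseID → Dept into {CourseID, Dept} and {CourseID, Grade, Office, RoomNo}.
{CourseID, Dept} has no BCNF violation.
{CourseID, Grade, Office, RoomNo} has no BCNF violation.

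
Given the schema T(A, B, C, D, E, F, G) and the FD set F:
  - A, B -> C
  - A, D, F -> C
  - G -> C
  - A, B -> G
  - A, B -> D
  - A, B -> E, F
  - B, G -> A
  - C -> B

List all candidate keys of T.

Closure of {G} is {A, B, C, D, E, F, G}, the whole schema; {G} is a candidate key.
Closure of {A, B} is {A, B, C, D, E, F, G}, the whole schema; {A, B} is a candidate key.
Closure of {A, C} is {A, B, C, D, E, F, G}, the whole schema; {A, C} is a candidate key.
Closure of {A, D, F} is {A, B, C, D, E, F, G}, the whole schema; {A, D, F} is a candidate key.
Any other superkey properly contains one of these, so there are no further candidate keys.

{A, B}, {A, C}, {A, D, F}, {G}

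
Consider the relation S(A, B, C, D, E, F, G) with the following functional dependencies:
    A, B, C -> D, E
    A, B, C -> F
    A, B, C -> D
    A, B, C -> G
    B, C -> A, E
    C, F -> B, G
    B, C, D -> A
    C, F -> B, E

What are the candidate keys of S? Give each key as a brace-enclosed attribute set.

{B, C}, {C, F}

Attributes never on any right-hand side: {C} — every candidate key must contain it.
{B, C}⁺ = {A, B, C, D, E, F, G}, which is every attribute, so {B, C} is a candidate key.
{C, F}⁺ = {A, B, C, D, E, F, G}, which is every attribute, so {C, F} is a candidate key.
No proper subset of any of these is a key, and no other minimal superkey exists.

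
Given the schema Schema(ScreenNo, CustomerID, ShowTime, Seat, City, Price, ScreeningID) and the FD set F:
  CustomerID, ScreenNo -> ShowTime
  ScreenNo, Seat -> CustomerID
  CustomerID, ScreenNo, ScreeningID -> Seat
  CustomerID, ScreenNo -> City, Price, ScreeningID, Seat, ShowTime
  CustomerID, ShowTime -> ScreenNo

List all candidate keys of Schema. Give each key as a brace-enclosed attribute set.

{CustomerID, ScreenNo}, {CustomerID, ShowTime}, {ScreenNo, Seat}

{CustomerID, ScreenNo} is a candidate key since {CustomerID, ScreenNo}⁺ = {City, CustomerID, Price, ScreenNo, ScreeningID, Seat, ShowTime} covers every attribute.
{CustomerID, ShowTime} is a candidate key since {CustomerID, ShowTime}⁺ = {City, CustomerID, Price, ScreenNo, ScreeningID, Seat, ShowTime} covers every attribute.
{ScreenNo, Seat} is a candidate key since {ScreenNo, Seat}⁺ = {City, CustomerID, Price, ScreenNo, ScreeningID, Seat, ShowTime} covers every attribute.
These are minimal and exhaustive — every other superkey contains one of them.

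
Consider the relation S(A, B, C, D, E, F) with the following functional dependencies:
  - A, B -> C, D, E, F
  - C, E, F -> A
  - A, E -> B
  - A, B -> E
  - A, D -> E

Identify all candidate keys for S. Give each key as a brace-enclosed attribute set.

{A, B}⁺ = {A, B, C, D, E, F}, which is every attribute, so {A, B} is a candidate key.
{A, D}⁺ = {A, B, C, D, E, F}, which is every attribute, so {A, D} is a candidate key.
{A, E}⁺ = {A, B, C, D, E, F}, which is every attribute, so {A, E} is a candidate key.
{C, E, F}⁺ = {A, B, C, D, E, F}, which is every attribute, so {C, E, F} is a candidate key.
No proper subset of any of these is a key, and no other minimal superkey exists.

{A, B}, {A, D}, {A, E}, {C, E, F}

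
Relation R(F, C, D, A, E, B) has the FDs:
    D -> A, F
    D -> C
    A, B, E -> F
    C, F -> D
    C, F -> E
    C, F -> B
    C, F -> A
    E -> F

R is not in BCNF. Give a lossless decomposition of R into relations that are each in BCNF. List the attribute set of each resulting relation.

{A, B, C, D, E}; {E, F}

Candidate keys of the original relation: {C, E}, {C, F}, {D}.
Within {A, B, C, D, E, F}: {A, B, E}⁺ ∩ {A, B, C, D, E, F} = {A, B, E, F}, not the whole set, so A, B, E -> F violates BCNF; decompose into {A, B, E, F} and {A, B, C, D, E}.
Within {A, B, E, F}: {E}⁺ ∩ {A, B, E, F} = {E, F}, not the whole set, so E -> F violates BCNF; decompose into {E, F} and {A, B, E}.
{E, F} has no BCNF violation.
{A, B, E} has no BCNF violation.
{A, B, C, D, E} has no BCNF violation.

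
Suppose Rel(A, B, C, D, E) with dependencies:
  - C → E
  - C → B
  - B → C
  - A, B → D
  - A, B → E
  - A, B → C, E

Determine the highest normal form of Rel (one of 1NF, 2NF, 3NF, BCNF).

1NF

Candidate keys: {A, B}, {A, C}. Prime attributes: {A, B, C}.
C → E: {C}⁺ = {B, C, E}, which is not all of the attributes, so the left side is not a superkey — BCNF is violated.
C → E has non-prime {E} on the right and a non-superkey on the left, so 3NF fails.
{B} is a proper subset of the key {A, B}, and {B}⁺ contains the non-prime attribute {E} — a partial dependency, so 2NF is violated.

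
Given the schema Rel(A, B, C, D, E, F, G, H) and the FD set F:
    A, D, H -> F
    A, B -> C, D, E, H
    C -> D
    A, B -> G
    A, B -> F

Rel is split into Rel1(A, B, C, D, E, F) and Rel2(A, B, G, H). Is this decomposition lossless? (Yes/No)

Rel1 ∩ Rel2 = {A, B}; its closure under F is {A, B, C, D, E, F, G, H}.
This includes all of Rel1, so the common attributes are a superkey of Rel1 — the join is lossless.

Yes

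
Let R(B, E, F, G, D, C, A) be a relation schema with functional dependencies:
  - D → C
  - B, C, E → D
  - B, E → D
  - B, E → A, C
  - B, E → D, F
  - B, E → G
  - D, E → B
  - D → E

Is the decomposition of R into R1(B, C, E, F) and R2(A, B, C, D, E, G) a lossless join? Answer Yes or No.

Yes

Common attributes: {B, C, E}; their closure is {A, B, C, D, E, F, G}.
R1 is contained in that closure, so R1 ∩ R2 → R1 holds and the join is lossless.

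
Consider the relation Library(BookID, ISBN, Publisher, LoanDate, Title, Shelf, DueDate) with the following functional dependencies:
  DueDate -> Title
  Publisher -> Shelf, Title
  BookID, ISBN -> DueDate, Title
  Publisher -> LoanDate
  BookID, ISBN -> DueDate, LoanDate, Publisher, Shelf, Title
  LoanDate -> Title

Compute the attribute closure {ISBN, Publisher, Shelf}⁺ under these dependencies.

Start with {ISBN, Publisher, Shelf}.
Publisher -> Shelf, Title applies; add {Title} → now {ISBN, Publisher, Shelf, Title}.
Publisher -> LoanDate applies; add {LoanDate} → now {ISBN, LoanDate, Publisher, Shelf, Title}.
No further FD applies.

{ISBN, LoanDate, Publisher, Shelf, Title}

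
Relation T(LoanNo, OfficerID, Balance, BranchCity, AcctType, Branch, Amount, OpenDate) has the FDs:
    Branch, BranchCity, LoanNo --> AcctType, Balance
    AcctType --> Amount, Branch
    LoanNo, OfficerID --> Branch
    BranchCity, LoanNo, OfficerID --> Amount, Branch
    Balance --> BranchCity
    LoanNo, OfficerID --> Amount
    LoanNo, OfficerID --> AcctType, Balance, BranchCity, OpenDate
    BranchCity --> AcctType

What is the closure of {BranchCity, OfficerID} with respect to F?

Start with {BranchCity, OfficerID}.
BranchCity --> AcctType applies; add {AcctType} → now {AcctType, BranchCity, OfficerID}.
AcctType --> Amount, Branch applies; add {Amount, Branch} → now {AcctType, Amount, Branch, BranchCity, OfficerID}.
No further FD applies.

{AcctType, Amount, Branch, BranchCity, OfficerID}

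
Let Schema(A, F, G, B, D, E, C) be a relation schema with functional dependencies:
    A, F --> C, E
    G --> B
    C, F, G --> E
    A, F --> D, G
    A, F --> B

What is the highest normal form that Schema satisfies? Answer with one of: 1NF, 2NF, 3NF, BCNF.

Candidate key: {A, F}. Prime attributes: {A, F}.
G --> B breaks BCNF: {G}⁺ = {B, G}, so {G} is not a superkey.
Because {B} is non-prime and the left side of G --> B is not a superkey, the relation is not in 3NF.
Checking every proper subset of each key, none determines a non-prime attribute — 2NF is satisfied.

2NF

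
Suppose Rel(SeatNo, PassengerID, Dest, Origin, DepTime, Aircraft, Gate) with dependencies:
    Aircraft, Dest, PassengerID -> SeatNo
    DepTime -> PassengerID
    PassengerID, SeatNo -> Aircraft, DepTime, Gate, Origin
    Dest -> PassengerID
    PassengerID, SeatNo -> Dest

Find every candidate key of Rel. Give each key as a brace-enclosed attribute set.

{Aircraft, Dest}, {DepTime, SeatNo}, {Dest, SeatNo}, {PassengerID, SeatNo}

{Aircraft, Dest}⁺ = {Aircraft, DepTime, Dest, Gate, Origin, PassengerID, SeatNo}, which is every attribute, so {Aircraft, Dest} is a candidate key.
{DepTime, SeatNo}⁺ = {Aircraft, DepTime, Dest, Gate, Origin, PassengerID, SeatNo}, which is every attribute, so {DepTime, SeatNo} is a candidate key.
{Dest, SeatNo}⁺ = {Aircraft, DepTime, Dest, Gate, Origin, PassengerID, SeatNo}, which is every attribute, so {Dest, SeatNo} is a candidate key.
{PassengerID, SeatNo}⁺ = {Aircraft, DepTime, Dest, Gate, Origin, PassengerID, SeatNo}, which is every attribute, so {PassengerID, SeatNo} is a candidate key.
These are minimal and exhaustive — every other superkey contains one of them.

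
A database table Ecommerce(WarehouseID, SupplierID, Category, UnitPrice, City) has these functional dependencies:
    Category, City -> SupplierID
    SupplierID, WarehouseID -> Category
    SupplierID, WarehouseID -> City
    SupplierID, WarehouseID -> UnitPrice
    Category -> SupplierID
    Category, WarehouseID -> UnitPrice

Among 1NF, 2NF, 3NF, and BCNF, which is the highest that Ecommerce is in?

Candidate keys: {Category, WarehouseID}, {SupplierID, WarehouseID}. Prime attributes: {Category, SupplierID, WarehouseID}.
Category, City -> SupplierID: {Category, City}⁺ = {Category, City, SupplierID}, which is not all of the attributes, so the left side is not a superkey — BCNF is violated.
But every attribute on its right side ({SupplierID}) is prime, and the same holds for every other non-superkey FD, so 3NF still holds.

3NF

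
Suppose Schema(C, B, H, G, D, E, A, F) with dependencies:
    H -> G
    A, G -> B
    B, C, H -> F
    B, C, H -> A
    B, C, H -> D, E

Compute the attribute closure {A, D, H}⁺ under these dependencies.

Start with {A, D, H}.
H -> G applies; add {G} → now {A, D, G, H}.
A, G -> B applies; add {B} → now {A, B, D, G, H}.
No further FD applies.

{A, B, D, G, H}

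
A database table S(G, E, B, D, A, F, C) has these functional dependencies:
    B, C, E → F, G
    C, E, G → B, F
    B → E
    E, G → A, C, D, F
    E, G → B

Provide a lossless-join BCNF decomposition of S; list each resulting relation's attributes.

Candidate keys of the original relation: {B, C}, {B, G}, {E, G}.
Within {A, B, C, D, E, F, G}: {B}⁺ ∩ {A, B, C, D, E, F, G} = {B, E}, not the whole set, so B → E violates BCNF; decompose into {B, E} and {A, B, C, D, F, G}.
{B, E} has no BCNF violation.
{A, B, C, D, F, G} has no BCNF violation.

{A, B, C, D, F, G}; {B, E}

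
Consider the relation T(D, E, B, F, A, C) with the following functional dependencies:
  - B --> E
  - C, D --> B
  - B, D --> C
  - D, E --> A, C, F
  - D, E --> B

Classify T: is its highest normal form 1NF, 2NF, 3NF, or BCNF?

Candidate keys: {B, D}, {C, D}, {D, E}. Prime attributes: {B, C, D, E}.
B --> E: {B}⁺ = {B, E}, which is not all of the attributes, so the left side is not a superkey — BCNF is violated.
Since {E} ⊆ prime attributes and every other non-superkey FD also has a prime right side, the schema is in 3NF.

3NF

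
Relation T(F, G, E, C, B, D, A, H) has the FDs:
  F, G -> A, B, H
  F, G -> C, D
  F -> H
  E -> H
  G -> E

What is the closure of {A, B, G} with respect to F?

{A, B, E, G, H}

Start with {A, B, G}.
G -> E applies; add {E} → now {A, B, E, G}.
E -> H applies; add {H} → now {A, B, E, G, H}.
No further FD applies.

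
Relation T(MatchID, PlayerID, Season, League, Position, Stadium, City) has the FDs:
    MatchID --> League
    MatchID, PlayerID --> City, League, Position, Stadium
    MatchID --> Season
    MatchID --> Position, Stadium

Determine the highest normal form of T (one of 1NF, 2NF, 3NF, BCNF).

1NF

Candidate key: {MatchID, PlayerID}. Prime attributes: {MatchID, PlayerID}.
MatchID --> League breaks BCNF: {MatchID}⁺ = {League, MatchID, Position, Season, Stadium}, so {MatchID} is not a superkey.
Because {League} is non-prime and the left side of MatchID --> League is not a superkey, the relation is not in 3NF.
Since {MatchID} ⊂ {MatchID, PlayerID} and {MatchID}⁺ ⊇ {League, Position, Season, Stadium} with {League, Position, Season, Stadium} non-prime, there is a partial dependency; 2NF fails.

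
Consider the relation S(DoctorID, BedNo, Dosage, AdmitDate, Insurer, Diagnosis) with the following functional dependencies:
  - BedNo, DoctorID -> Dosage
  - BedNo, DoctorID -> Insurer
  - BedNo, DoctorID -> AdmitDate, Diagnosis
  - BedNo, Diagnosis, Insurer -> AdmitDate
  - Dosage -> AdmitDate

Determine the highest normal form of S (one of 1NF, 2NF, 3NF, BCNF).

Candidate key: {BedNo, DoctorID}. Prime attributes: {BedNo, DoctorID}.
For BedNo, Diagnosis, Insurer -> AdmitDate we have {BedNo, Diagnosis, Insurer}⁺ = {AdmitDate, BedNo, Diagnosis, Insurer}; {BedNo, Diagnosis, Insurer} is not a superkey, so BCNF fails.
Because {AdmitDate} is non-prime and the left side of BedNo, Diagnosis, Insurer -> AdmitDate is not a superkey, the relation is not in 3NF.
No proper subset of a key has a non-prime attribute in its closure, so there is no partial dependency; 2NF holds.

2NF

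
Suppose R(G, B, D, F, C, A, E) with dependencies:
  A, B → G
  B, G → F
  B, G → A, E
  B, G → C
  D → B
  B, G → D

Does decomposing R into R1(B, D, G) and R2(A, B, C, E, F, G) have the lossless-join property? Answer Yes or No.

Yes

Common attributes: {B, G}; their closure is {A, B, C, D, E, F, G}.
R1 is contained in that closure, so R1 ∩ R2 → R1 holds and the join is lossless.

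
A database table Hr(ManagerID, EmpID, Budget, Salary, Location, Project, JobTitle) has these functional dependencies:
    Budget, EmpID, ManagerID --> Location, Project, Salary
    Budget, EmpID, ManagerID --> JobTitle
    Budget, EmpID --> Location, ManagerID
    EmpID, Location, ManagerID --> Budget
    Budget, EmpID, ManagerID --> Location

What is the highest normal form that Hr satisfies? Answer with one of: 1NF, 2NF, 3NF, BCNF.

BCNF

Candidate keys: {Budget, EmpID}, {EmpID, Location, ManagerID}. Prime attributes: {Budget, EmpID, Location, ManagerID}.
Every FD has a superkey on the left, so the relation is in BCNF.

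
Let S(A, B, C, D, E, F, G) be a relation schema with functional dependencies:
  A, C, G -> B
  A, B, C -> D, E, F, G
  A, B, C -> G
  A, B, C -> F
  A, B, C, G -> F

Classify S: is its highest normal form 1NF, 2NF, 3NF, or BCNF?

BCNF

Candidate keys: {A, B, C}, {A, C, G}. Prime attributes: {A, B, C, G}.
Every FD has a superkey on the left, so the relation is in BCNF.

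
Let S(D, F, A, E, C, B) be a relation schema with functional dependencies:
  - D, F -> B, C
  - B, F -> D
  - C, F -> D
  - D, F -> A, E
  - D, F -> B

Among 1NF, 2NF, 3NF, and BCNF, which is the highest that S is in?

Candidate keys: {B, F}, {C, F}, {D, F}. Prime attributes: {B, C, D, F}.
Every FD has a superkey on the left, so the relation is in BCNF.

BCNF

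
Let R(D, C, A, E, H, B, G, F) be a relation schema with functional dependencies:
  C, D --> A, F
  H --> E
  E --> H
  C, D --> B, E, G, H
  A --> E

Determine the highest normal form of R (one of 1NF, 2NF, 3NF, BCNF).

2NF

Candidate key: {C, D}. Prime attributes: {C, D}.
H --> E: {H}⁺ = {E, H}, which is not all of the attributes, so the left side is not a superkey — BCNF is violated.
H --> E has non-prime {E} on the right and a non-superkey on the left, so 3NF fails.
No proper subset of a key has a non-prime attribute in its closure, so there is no partial dependency; 2NF holds.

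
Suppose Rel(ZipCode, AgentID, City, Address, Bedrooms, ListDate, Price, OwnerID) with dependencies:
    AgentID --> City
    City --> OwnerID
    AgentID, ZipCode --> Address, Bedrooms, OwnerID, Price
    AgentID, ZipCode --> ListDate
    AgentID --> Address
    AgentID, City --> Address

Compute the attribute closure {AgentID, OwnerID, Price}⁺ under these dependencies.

{Address, AgentID, City, OwnerID, Price}

Start with {AgentID, OwnerID, Price}.
AgentID --> City applies; add {City} → now {AgentID, City, OwnerID, Price}.
AgentID --> Address applies; add {Address} → now {Address, AgentID, City, OwnerID, Price}.
No further FD applies.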